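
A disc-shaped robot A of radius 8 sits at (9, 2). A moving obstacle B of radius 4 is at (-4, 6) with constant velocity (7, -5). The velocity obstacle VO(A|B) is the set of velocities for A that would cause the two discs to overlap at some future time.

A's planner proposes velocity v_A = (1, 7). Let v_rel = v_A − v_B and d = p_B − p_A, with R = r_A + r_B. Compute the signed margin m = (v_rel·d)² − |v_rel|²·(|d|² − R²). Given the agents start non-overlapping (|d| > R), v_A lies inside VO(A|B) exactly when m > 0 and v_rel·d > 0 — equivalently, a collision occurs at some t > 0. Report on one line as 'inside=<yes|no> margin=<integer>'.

d = (-13, 4),  |d|² = 185;  R = 8+4 = 12,  c = 185−12² = 41
v_rel = (-6, 12),  |v_rel|² = 180;  v_rel·d = (-6)·(-13) + (12)·(4) = 126
180·t² − 252·t + 41 = 0  ⇒  m = 126² − 180·41 = 8496
m = 8496 > 0,  v_rel·d = 126 > 0  ⇒  inside

inside=yes margin=8496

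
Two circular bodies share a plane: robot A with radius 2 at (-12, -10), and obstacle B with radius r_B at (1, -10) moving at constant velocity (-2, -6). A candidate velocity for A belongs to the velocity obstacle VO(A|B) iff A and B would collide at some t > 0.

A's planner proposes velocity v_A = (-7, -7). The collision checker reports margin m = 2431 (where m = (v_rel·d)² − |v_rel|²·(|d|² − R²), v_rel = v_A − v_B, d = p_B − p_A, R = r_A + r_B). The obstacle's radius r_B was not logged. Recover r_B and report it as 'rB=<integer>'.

m = 2431
d = (13, 0);  v_rel = (-5, -1),  |v_rel|² = 26
v_rel×d = (-5)·(0) − (-1)·(13) = 13
since m = R²·26 − 13²:  R² = (169 + 2431) / 26 = 100
R = √100 = 10  ⇒  r_B = 10 − 2 = 8

rB=8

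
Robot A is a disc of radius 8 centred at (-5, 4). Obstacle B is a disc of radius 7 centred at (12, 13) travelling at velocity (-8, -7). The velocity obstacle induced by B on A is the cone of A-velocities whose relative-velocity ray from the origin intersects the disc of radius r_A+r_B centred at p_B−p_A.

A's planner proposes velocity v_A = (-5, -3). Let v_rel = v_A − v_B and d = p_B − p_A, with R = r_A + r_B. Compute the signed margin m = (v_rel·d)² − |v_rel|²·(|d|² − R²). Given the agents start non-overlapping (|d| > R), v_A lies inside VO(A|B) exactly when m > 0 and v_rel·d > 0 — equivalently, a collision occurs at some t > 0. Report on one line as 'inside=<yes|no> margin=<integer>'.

d = (17, 9),  |d|² = 370;  R = 8+7 = 15,  c = 370−15² = 145
v_rel = (3, 4),  |v_rel|² = 25;  v_rel·d = (3)·(17) + (4)·(9) = 87
25·t² − 174·t + 145 = 0  ⇒  m = 87² − 25·145 = 3944
m = 3944 > 0,  v_rel·d = 87 > 0  ⇒  inside

inside=yes margin=3944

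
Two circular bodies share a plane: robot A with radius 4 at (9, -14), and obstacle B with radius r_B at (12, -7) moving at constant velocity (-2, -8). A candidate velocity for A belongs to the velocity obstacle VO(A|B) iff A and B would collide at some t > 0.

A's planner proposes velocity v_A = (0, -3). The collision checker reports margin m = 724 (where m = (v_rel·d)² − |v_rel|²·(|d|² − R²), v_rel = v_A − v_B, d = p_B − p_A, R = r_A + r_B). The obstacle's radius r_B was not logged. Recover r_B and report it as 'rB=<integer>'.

m = 724
d = (3, 7);  v_rel = (2, 5),  |v_rel|² = 29
v_rel×d = (2)·(7) − (5)·(3) = -1
since m = R²·29 − (-1)²:  R² = (1 + 724) / 29 = 25
R = √25 = 5  ⇒  r_B = 5 − 4 = 1

rB=1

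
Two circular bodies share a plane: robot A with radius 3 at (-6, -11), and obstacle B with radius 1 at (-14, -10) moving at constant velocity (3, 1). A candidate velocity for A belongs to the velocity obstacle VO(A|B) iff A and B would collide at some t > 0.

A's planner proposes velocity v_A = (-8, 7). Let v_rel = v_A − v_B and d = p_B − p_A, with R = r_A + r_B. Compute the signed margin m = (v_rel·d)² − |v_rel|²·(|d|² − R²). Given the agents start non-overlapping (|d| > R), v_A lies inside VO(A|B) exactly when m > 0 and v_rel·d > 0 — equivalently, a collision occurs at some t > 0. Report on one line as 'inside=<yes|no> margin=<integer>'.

d = (-8, 1),  |d|² = 65;  R = 3+1 = 4,  c = 65−4² = 49
v_rel = (-11, 6),  |v_rel|² = 157;  v_rel·d = (-11)·(-8) + (6)·(1) = 94
157·t² − 188·t + 49 = 0  ⇒  m = 94² − 157·49 = 1143
m = 1143 > 0,  v_rel·d = 94 > 0  ⇒  inside

inside=yes margin=1143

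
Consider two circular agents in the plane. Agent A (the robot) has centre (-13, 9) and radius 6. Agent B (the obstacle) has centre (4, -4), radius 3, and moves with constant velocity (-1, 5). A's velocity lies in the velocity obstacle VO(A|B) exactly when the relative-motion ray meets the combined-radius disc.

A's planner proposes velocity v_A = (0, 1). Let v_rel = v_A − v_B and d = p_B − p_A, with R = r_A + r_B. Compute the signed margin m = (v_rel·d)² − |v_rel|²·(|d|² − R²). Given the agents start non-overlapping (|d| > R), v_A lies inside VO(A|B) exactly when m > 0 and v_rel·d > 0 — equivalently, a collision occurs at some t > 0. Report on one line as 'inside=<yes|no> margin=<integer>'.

d = (17, -13),  |d|² = 458;  R = 6+3 = 9,  c = 458−9² = 377
v_rel = (1, -4),  |v_rel|² = 17;  v_rel·d = (1)·(17) + (-4)·(-13) = 69
17·t² − 138·t + 377 = 0  ⇒  m = 69² − 17·377 = -1648
m = -1648 < 0,  v_rel·d = 69 > 0  ⇒  outside

inside=no margin=-1648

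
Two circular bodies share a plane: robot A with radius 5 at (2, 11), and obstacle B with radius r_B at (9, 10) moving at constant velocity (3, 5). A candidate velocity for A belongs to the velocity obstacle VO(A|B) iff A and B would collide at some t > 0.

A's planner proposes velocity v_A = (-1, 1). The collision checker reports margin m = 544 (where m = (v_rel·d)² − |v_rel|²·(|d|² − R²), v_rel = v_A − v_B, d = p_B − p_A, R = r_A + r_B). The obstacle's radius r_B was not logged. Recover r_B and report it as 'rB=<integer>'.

m = 544
d = (7, -1);  v_rel = (-4, -4),  |v_rel|² = 32
v_rel×d = (-4)·(-1) − (-4)·(7) = 32
since m = R²·32 − 32²:  R² = (1024 + 544) / 32 = 49
R = √49 = 7  ⇒  r_B = 7 − 5 = 2

rB=2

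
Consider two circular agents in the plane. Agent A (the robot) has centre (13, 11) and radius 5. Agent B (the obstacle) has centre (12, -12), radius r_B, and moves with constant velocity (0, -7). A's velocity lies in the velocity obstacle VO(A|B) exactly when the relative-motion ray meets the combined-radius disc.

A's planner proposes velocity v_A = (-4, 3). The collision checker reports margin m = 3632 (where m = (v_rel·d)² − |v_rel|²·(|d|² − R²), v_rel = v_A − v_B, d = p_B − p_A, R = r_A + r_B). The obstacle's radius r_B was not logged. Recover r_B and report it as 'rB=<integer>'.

m = 3632
d = (-1, -23);  v_rel = (-4, 10),  |v_rel|² = 116
v_rel×d = (-4)·(-23) − (10)·(-1) = 102
since m = R²·116 − 102²:  R² = (10404 + 3632) / 116 = 121
R = √121 = 11  ⇒  r_B = 11 − 5 = 6

rB=6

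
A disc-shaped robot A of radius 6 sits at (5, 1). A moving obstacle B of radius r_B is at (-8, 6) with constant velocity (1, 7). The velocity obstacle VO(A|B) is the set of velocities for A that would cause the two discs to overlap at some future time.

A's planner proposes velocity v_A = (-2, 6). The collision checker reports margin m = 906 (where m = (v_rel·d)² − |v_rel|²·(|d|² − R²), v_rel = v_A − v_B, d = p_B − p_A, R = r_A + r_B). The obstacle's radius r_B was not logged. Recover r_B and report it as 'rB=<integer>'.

m = 906
d = (-13, 5);  v_rel = (-3, -1),  |v_rel|² = 10
v_rel×d = (-3)·(5) − (-1)·(-13) = -28
since m = R²·10 − (-28)²:  R² = (784 + 906) / 10 = 169
R = √169 = 13  ⇒  r_B = 13 − 6 = 7

rB=7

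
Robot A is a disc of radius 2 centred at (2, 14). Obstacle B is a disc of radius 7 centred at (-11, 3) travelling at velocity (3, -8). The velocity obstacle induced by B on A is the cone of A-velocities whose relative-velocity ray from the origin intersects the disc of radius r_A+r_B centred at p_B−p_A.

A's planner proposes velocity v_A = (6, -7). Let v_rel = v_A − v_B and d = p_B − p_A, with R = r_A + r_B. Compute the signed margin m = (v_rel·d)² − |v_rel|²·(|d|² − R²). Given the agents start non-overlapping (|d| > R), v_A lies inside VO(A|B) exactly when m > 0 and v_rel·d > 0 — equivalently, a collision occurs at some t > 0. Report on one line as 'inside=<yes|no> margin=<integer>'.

d = (-13, -11),  |d|² = 290;  R = 2+7 = 9,  c = 290−9² = 209
v_rel = (3, 1),  |v_rel|² = 10;  v_rel·d = (3)·(-13) + (1)·(-11) = -50
10·t² + 100·t + 209 = 0  ⇒  m = (-50)² − 10·209 = 410
m = 410 > 0,  v_rel·d = -50 < 0  ⇒  outside

inside=no margin=410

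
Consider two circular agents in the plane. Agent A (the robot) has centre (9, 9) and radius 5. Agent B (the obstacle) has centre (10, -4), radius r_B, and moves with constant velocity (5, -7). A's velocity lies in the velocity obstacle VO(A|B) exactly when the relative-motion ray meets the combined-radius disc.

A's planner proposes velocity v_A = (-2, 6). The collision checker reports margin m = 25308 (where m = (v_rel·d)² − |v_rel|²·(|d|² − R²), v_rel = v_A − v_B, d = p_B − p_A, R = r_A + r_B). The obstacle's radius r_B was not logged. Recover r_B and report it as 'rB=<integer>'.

m = 25308
d = (1, -13);  v_rel = (-7, 13),  |v_rel|² = 218
v_rel×d = (-7)·(-13) − (13)·(1) = 78
since m = R²·218 − 78²:  R² = (6084 + 25308) / 218 = 144
R = √144 = 12  ⇒  r_B = 12 − 5 = 7

rB=7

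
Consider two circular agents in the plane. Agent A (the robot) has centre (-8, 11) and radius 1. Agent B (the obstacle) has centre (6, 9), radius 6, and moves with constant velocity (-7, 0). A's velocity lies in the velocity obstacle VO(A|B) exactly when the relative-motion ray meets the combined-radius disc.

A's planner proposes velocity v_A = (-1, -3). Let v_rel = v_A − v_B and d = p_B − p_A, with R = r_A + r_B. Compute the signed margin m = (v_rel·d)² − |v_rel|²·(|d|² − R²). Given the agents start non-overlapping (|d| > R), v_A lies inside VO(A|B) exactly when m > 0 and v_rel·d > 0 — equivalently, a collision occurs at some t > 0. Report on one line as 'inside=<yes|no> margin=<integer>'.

d = (14, -2),  |d|² = 200;  R = 1+6 = 7,  c = 200−7² = 151
v_rel = (6, -3),  |v_rel|² = 45;  v_rel·d = (6)·(14) + (-3)·(-2) = 90
45·t² − 180·t + 151 = 0  ⇒  m = 90² − 45·151 = 1305
m = 1305 > 0,  v_rel·d = 90 > 0  ⇒  inside

inside=yes margin=1305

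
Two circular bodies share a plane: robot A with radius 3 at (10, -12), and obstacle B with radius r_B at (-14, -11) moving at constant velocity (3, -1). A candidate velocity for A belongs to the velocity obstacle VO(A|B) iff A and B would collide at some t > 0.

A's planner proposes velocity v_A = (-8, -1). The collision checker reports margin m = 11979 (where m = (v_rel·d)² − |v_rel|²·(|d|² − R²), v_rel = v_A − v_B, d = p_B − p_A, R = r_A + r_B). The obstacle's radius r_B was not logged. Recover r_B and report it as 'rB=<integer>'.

m = 11979
d = (-24, 1);  v_rel = (-11, 0),  |v_rel|² = 121
v_rel×d = (-11)·(1) − (0)·(-24) = -11
since m = R²·121 − (-11)²:  R² = (121 + 11979) / 121 = 100
R = √100 = 10  ⇒  r_B = 10 − 3 = 7

rB=7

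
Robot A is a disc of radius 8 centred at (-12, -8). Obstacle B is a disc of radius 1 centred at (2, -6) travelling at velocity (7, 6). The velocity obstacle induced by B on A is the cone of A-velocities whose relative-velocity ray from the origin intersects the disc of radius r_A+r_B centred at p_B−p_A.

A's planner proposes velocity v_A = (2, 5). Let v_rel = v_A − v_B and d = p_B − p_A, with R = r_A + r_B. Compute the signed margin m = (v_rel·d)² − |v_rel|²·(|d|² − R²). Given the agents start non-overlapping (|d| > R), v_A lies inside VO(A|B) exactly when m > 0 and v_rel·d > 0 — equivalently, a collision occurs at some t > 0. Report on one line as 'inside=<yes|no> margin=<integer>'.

d = (14, 2),  |d|² = 200;  R = 8+1 = 9,  c = 200−9² = 119
v_rel = (-5, -1),  |v_rel|² = 26;  v_rel·d = (-5)·(14) + (-1)·(2) = -72
26·t² + 144·t + 119 = 0  ⇒  m = (-72)² − 26·119 = 2090
m = 2090 > 0,  v_rel·d = -72 < 0  ⇒  outside

inside=no margin=2090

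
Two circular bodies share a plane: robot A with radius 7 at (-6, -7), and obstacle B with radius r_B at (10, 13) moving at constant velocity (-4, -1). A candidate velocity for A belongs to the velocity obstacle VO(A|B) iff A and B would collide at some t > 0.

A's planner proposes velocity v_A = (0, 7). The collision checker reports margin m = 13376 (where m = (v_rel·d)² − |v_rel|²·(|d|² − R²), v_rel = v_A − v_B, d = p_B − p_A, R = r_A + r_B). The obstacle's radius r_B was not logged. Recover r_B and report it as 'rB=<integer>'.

m = 13376
d = (16, 20);  v_rel = (4, 8),  |v_rel|² = 80
v_rel×d = (4)·(20) − (8)·(16) = -48
since m = R²·80 − (-48)²:  R² = (2304 + 13376) / 80 = 196
R = √196 = 14  ⇒  r_B = 14 − 7 = 7

rB=7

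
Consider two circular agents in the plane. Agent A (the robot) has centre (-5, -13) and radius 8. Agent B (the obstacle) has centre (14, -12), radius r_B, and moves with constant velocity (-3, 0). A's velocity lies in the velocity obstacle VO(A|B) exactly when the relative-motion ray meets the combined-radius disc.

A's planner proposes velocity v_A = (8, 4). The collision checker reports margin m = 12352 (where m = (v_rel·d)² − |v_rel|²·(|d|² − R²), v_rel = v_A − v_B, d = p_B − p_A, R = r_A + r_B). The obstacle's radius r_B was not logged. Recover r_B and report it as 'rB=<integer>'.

m = 12352
d = (19, 1);  v_rel = (11, 4),  |v_rel|² = 137
v_rel×d = (11)·(1) − (4)·(19) = -65
since m = R²·137 − (-65)²:  R² = (4225 + 12352) / 137 = 121
R = √121 = 11  ⇒  r_B = 11 − 8 = 3

rB=3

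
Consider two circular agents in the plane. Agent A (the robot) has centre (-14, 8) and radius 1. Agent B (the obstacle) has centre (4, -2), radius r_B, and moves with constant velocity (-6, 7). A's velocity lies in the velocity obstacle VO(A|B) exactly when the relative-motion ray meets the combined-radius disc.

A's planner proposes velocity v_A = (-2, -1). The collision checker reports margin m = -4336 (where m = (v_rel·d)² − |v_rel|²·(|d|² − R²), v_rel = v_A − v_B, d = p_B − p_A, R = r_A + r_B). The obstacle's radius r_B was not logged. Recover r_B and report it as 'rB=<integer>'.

m = -4336
d = (18, -10);  v_rel = (4, -8),  |v_rel|² = 80
v_rel×d = (4)·(-10) − (-8)·(18) = 104
since m = R²·80 − 104²:  R² = (10816 + -4336) / 80 = 81
R = √81 = 9  ⇒  r_B = 9 − 1 = 8

rB=8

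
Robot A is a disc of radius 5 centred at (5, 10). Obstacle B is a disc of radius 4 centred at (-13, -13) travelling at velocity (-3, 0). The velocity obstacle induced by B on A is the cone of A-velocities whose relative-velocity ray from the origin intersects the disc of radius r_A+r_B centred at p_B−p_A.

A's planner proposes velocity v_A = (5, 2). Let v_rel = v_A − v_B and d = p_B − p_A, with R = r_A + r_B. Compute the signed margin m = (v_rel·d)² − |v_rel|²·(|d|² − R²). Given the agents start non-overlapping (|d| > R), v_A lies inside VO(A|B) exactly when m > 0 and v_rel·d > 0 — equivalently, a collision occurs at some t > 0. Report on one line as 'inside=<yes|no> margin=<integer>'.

d = (-18, -23),  |d|² = 853;  R = 5+4 = 9,  c = 853−9² = 772
v_rel = (8, 2),  |v_rel|² = 68;  v_rel·d = (8)·(-18) + (2)·(-23) = -190
68·t² + 380·t + 772 = 0  ⇒  m = (-190)² − 68·772 = -16396
m = -16396 < 0,  v_rel·d = -190 < 0  ⇒  outside

inside=no margin=-16396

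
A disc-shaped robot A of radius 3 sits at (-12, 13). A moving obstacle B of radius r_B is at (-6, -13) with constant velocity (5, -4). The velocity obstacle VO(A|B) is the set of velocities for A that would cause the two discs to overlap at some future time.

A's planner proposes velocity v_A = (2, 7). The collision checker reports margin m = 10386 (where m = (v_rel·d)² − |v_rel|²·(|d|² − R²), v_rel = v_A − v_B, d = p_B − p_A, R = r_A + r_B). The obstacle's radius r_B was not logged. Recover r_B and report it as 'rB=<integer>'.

m = 10386
d = (6, -26);  v_rel = (-3, 11),  |v_rel|² = 130
v_rel×d = (-3)·(-26) − (11)·(6) = 12
since m = R²·130 − 12²:  R² = (144 + 10386) / 130 = 81
R = √81 = 9  ⇒  r_B = 9 − 3 = 6

rB=6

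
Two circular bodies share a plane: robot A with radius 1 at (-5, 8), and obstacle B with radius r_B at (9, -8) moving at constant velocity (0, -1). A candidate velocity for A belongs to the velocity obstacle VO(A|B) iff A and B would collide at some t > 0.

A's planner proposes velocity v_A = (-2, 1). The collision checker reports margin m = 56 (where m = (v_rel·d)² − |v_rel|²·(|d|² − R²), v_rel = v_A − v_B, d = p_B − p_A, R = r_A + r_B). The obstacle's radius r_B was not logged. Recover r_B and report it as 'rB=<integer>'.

m = 56
d = (14, -16);  v_rel = (-2, 2),  |v_rel|² = 8
v_rel×d = (-2)·(-16) − (2)·(14) = 4
since m = R²·8 − 4²:  R² = (16 + 56) / 8 = 9
R = √9 = 3  ⇒  r_B = 3 − 1 = 2

rB=2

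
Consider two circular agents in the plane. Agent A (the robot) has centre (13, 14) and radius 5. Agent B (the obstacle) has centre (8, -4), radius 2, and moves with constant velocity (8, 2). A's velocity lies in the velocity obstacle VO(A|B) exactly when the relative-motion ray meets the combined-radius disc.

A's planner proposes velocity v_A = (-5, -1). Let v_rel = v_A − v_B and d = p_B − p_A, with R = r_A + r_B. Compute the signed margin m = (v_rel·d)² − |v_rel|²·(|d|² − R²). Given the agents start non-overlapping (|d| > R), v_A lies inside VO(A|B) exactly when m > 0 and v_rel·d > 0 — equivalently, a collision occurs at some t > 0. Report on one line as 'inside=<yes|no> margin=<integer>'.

d = (-5, -18),  |d|² = 349;  R = 5+2 = 7,  c = 349−7² = 300
v_rel = (-13, -3),  |v_rel|² = 178;  v_rel·d = (-13)·(-5) + (-3)·(-18) = 119
178·t² − 238·t + 300 = 0  ⇒  m = 119² − 178·300 = -39239
m = -39239 < 0,  v_rel·d = 119 > 0  ⇒  outside

inside=no margin=-39239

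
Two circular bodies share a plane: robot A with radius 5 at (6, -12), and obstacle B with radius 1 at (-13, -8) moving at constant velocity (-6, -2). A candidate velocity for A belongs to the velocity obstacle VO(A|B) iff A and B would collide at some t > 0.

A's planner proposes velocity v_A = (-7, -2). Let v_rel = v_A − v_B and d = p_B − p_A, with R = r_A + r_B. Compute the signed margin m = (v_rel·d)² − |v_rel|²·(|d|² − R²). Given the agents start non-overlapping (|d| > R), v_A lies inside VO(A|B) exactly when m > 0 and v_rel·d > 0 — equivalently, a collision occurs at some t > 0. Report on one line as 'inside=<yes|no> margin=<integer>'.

d = (-19, 4),  |d|² = 377;  R = 5+1 = 6,  c = 377−6² = 341
v_rel = (-1, 0),  |v_rel|² = 1;  v_rel·d = (-1)·(-19) + (0)·(4) = 19
1·t² − 38·t + 341 = 0  ⇒  m = 19² − 1·341 = 20
m = 20 > 0,  v_rel·d = 19 > 0  ⇒  inside

inside=yes margin=20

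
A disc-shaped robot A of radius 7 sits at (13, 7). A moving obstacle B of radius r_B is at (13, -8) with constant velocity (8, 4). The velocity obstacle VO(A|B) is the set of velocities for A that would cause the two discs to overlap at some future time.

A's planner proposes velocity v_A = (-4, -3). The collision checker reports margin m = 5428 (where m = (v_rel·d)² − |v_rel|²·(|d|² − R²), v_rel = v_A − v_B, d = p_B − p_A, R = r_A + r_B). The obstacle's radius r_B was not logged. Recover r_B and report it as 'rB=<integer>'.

m = 5428
d = (0, -15);  v_rel = (-12, -7),  |v_rel|² = 193
v_rel×d = (-12)·(-15) − (-7)·(0) = 180
since m = R²·193 − 180²:  R² = (32400 + 5428) / 193 = 196
R = √196 = 14  ⇒  r_B = 14 − 7 = 7

rB=7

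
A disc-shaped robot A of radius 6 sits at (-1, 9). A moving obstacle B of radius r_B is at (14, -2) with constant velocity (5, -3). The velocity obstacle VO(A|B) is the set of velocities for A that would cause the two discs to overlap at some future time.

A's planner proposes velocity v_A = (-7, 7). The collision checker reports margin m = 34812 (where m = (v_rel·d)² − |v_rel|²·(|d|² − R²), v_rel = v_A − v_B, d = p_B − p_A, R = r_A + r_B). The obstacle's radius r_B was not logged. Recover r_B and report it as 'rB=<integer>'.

m = 34812
d = (15, -11);  v_rel = (-12, 10),  |v_rel|² = 244
v_rel×d = (-12)·(-11) − (10)·(15) = -18
since m = R²·244 − (-18)²:  R² = (324 + 34812) / 244 = 144
R = √144 = 12  ⇒  r_B = 12 − 6 = 6

rB=6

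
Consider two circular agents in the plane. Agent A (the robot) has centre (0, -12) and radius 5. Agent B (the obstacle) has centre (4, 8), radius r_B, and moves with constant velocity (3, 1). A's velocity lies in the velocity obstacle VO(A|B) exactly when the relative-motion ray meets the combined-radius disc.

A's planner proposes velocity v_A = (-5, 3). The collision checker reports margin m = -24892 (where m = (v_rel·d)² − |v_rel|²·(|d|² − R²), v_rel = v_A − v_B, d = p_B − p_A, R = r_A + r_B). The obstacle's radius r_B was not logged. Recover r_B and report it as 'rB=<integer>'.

m = -24892
d = (4, 20);  v_rel = (-8, 2),  |v_rel|² = 68
v_rel×d = (-8)·(20) − (2)·(4) = -168
since m = R²·68 − (-168)²:  R² = (28224 + -24892) / 68 = 49
R = √49 = 7  ⇒  r_B = 7 − 5 = 2

rB=2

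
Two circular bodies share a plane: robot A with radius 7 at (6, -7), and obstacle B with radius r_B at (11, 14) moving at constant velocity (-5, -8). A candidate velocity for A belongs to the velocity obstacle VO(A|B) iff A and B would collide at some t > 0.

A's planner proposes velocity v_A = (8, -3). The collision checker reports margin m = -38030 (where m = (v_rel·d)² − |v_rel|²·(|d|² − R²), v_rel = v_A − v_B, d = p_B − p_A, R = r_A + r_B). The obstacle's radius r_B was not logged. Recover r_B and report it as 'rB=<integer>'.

m = -38030
d = (5, 21);  v_rel = (13, 5),  |v_rel|² = 194
v_rel×d = (13)·(21) − (5)·(5) = 248
since m = R²·194 − 248²:  R² = (61504 + -38030) / 194 = 121
R = √121 = 11  ⇒  r_B = 11 − 7 = 4

rB=4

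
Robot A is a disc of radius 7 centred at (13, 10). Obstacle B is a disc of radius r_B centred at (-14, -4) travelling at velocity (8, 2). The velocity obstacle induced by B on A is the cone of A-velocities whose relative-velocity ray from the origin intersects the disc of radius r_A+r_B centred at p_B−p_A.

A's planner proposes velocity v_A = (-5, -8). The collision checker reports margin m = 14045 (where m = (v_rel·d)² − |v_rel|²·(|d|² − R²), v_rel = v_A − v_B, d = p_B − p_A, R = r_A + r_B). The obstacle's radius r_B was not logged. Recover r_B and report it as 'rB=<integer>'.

m = 14045
d = (-27, -14);  v_rel = (-13, -10),  |v_rel|² = 269
v_rel×d = (-13)·(-14) − (-10)·(-27) = -88
since m = R²·269 − (-88)²:  R² = (7744 + 14045) / 269 = 81
R = √81 = 9  ⇒  r_B = 9 − 7 = 2

rB=2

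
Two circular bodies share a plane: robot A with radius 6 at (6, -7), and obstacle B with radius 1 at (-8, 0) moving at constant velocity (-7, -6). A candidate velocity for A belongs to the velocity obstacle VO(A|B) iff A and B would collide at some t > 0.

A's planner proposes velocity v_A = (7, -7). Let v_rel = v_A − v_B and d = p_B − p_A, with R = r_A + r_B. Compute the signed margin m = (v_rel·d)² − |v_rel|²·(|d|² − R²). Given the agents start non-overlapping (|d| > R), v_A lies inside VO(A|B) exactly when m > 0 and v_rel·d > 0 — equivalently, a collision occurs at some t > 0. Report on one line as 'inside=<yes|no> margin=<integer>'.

d = (-14, 7),  |d|² = 245;  R = 6+1 = 7,  c = 245−7² = 196
v_rel = (14, -1),  |v_rel|² = 197;  v_rel·d = (14)·(-14) + (-1)·(7) = -203
197·t² + 406·t + 196 = 0  ⇒  m = (-203)² − 197·196 = 2597
m = 2597 > 0,  v_rel·d = -203 < 0  ⇒  outside

inside=no margin=2597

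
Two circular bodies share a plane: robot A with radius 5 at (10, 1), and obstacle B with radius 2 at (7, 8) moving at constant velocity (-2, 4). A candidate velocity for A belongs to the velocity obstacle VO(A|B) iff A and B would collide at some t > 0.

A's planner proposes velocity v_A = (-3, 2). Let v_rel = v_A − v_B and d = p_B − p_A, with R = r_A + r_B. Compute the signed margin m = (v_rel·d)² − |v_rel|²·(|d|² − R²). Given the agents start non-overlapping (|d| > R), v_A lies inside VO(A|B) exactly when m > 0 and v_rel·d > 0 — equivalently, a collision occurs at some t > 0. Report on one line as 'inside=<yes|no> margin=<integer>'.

d = (-3, 7),  |d|² = 58;  R = 5+2 = 7,  c = 58−7² = 9
v_rel = (-1, -2),  |v_rel|² = 5;  v_rel·d = (-1)·(-3) + (-2)·(7) = -11
5·t² + 22·t + 9 = 0  ⇒  m = (-11)² − 5·9 = 76
m = 76 > 0,  v_rel·d = -11 < 0  ⇒  outside

inside=no margin=76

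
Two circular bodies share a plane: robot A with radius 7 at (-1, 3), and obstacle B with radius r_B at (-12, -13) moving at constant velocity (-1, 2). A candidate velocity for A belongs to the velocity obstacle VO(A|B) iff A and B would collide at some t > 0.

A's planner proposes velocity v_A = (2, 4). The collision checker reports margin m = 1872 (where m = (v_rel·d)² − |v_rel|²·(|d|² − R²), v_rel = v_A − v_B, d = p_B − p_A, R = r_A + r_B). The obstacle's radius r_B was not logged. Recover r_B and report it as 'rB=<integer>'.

m = 1872
d = (-11, -16);  v_rel = (3, 2),  |v_rel|² = 13
v_rel×d = (3)·(-16) − (2)·(-11) = -26
since m = R²·13 − (-26)²:  R² = (676 + 1872) / 13 = 196
R = √196 = 14  ⇒  r_B = 14 − 7 = 7

rB=7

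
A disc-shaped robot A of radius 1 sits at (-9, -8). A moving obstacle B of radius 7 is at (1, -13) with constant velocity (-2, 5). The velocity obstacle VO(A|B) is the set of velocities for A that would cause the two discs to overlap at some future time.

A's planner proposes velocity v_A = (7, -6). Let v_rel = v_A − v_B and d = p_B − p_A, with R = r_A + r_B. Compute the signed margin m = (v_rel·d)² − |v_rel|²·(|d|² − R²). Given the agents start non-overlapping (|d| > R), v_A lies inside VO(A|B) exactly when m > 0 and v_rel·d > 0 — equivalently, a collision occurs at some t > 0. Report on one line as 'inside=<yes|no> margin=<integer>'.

d = (10, -5),  |d|² = 125;  R = 1+7 = 8,  c = 125−8² = 61
v_rel = (9, -11),  |v_rel|² = 202;  v_rel·d = (9)·(10) + (-11)·(-5) = 145
202·t² − 290·t + 61 = 0  ⇒  m = 145² − 202·61 = 8703
m = 8703 > 0,  v_rel·d = 145 > 0  ⇒  inside

inside=yes margin=8703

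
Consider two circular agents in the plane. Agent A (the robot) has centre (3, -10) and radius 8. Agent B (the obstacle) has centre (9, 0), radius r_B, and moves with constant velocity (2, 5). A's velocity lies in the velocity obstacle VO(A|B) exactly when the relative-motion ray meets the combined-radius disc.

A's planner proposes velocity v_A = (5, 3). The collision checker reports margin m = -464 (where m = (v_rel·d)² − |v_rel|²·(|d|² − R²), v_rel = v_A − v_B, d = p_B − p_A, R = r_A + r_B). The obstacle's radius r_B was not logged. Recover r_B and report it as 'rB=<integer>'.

m = -464
d = (6, 10);  v_rel = (3, -2),  |v_rel|² = 13
v_rel×d = (3)·(10) − (-2)·(6) = 42
since m = R²·13 − 42²:  R² = (1764 + -464) / 13 = 100
R = √100 = 10  ⇒  r_B = 10 − 8 = 2

rB=2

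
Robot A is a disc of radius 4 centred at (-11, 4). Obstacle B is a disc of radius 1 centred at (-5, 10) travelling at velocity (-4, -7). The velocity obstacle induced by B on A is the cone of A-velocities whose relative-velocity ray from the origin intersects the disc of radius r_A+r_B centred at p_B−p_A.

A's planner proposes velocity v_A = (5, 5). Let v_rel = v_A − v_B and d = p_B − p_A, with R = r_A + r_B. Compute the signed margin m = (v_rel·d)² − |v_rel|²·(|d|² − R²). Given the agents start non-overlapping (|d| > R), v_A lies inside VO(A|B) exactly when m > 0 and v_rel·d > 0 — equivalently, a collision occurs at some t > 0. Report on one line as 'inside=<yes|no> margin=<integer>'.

d = (6, 6),  |d|² = 72;  R = 4+1 = 5,  c = 72−5² = 47
v_rel = (9, 12),  |v_rel|² = 225;  v_rel·d = (9)·(6) + (12)·(6) = 126
225·t² − 252·t + 47 = 0  ⇒  m = 126² − 225·47 = 5301
m = 5301 > 0,  v_rel·d = 126 > 0  ⇒  inside

inside=yes margin=5301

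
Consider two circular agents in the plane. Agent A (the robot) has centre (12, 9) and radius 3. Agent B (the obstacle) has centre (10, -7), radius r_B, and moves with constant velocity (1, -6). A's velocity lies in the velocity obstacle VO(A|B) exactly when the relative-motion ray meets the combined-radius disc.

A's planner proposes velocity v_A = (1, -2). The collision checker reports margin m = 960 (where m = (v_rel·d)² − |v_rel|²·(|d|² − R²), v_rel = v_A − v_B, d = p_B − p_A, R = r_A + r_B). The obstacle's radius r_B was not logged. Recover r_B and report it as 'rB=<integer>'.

m = 960
d = (-2, -16);  v_rel = (0, 4),  |v_rel|² = 16
v_rel×d = (0)·(-16) − (4)·(-2) = 8
since m = R²·16 − 8²:  R² = (64 + 960) / 16 = 64
R = √64 = 8  ⇒  r_B = 8 − 3 = 5

rB=5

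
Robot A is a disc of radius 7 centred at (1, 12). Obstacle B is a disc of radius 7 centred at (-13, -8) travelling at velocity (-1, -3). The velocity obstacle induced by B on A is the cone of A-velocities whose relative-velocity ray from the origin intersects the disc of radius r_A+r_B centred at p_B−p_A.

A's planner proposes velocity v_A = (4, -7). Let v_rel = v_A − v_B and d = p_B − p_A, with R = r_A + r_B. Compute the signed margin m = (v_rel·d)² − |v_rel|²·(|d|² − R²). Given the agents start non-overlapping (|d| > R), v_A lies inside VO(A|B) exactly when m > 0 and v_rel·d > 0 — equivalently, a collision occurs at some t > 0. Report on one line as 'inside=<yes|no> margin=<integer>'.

d = (-14, -20),  |d|² = 596;  R = 7+7 = 14,  c = 596−14² = 400
v_rel = (5, -4),  |v_rel|² = 41;  v_rel·d = (5)·(-14) + (-4)·(-20) = 10
41·t² − 20·t + 400 = 0  ⇒  m = 10² − 41·400 = -16300
m = -16300 < 0,  v_rel·d = 10 > 0  ⇒  outside

inside=no margin=-16300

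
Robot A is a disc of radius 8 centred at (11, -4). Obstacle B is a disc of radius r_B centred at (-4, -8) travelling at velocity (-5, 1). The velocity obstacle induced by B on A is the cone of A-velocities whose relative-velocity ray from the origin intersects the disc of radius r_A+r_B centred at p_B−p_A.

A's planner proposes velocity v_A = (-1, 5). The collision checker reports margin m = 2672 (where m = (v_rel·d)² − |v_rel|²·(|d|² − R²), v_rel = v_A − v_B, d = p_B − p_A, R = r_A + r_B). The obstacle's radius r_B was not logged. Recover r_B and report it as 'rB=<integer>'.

m = 2672
d = (-15, -4);  v_rel = (4, 4),  |v_rel|² = 32
v_rel×d = (4)·(-4) − (4)·(-15) = 44
since m = R²·32 − 44²:  R² = (1936 + 2672) / 32 = 144
R = √144 = 12  ⇒  r_B = 12 − 8 = 4

rB=4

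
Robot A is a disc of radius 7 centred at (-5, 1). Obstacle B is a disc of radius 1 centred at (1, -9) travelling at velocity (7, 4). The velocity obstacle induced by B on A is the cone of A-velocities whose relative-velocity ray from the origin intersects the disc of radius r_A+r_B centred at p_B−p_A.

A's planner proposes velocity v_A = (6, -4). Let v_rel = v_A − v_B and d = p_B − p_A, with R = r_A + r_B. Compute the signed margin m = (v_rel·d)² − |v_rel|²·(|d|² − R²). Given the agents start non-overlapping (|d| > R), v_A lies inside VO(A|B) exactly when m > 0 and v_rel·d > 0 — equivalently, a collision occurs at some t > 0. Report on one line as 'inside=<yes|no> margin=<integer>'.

d = (6, -10),  |d|² = 136;  R = 7+1 = 8,  c = 136−8² = 72
v_rel = (-1, -8),  |v_rel|² = 65;  v_rel·d = (-1)·(6) + (-8)·(-10) = 74
65·t² − 148·t + 72 = 0  ⇒  m = 74² − 65·72 = 796
m = 796 > 0,  v_rel·d = 74 > 0  ⇒  inside

inside=yes margin=796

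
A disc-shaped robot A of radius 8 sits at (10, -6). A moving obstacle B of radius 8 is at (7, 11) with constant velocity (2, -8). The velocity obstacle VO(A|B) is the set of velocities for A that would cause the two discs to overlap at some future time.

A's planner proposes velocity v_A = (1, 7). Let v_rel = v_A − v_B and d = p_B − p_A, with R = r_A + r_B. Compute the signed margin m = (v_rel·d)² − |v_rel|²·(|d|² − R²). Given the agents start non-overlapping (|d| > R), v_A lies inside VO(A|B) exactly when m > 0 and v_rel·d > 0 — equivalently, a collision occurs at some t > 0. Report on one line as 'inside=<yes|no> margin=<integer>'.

d = (-3, 17),  |d|² = 298;  R = 8+8 = 16,  c = 298−16² = 42
v_rel = (-1, 15),  |v_rel|² = 226;  v_rel·d = (-1)·(-3) + (15)·(17) = 258
226·t² − 516·t + 42 = 0  ⇒  m = 258² − 226·42 = 57072
m = 57072 > 0,  v_rel·d = 258 > 0  ⇒  inside

inside=yes margin=57072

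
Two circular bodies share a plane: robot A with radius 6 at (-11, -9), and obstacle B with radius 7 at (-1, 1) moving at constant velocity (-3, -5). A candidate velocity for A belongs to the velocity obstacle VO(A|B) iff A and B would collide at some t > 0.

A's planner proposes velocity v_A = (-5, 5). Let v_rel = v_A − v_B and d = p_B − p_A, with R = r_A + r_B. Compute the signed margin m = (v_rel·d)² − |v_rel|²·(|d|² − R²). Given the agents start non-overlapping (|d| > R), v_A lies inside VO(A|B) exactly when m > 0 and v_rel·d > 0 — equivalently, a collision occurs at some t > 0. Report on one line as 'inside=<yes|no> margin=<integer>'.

d = (10, 10),  |d|² = 200;  R = 6+7 = 13,  c = 200−13² = 31
v_rel = (-2, 10),  |v_rel|² = 104;  v_rel·d = (-2)·(10) + (10)·(10) = 80
104·t² − 160·t + 31 = 0  ⇒  m = 80² − 104·31 = 3176
m = 3176 > 0,  v_rel·d = 80 > 0  ⇒  inside

inside=yes margin=3176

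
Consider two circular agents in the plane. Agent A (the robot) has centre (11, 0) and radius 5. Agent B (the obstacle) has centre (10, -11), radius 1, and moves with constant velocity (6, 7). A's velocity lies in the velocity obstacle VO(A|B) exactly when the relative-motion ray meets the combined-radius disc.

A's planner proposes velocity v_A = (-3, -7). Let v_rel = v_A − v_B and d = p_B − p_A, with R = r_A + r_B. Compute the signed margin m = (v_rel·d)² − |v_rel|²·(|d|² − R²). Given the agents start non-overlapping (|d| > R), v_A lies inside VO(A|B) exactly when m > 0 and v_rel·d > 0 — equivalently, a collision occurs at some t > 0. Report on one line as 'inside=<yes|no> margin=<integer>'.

d = (-1, -11),  |d|² = 122;  R = 5+1 = 6,  c = 122−6² = 86
v_rel = (-9, -14),  |v_rel|² = 277;  v_rel·d = (-9)·(-1) + (-14)·(-11) = 163
277·t² − 326·t + 86 = 0  ⇒  m = 163² − 277·86 = 2747
m = 2747 > 0,  v_rel·d = 163 > 0  ⇒  inside

inside=yes margin=2747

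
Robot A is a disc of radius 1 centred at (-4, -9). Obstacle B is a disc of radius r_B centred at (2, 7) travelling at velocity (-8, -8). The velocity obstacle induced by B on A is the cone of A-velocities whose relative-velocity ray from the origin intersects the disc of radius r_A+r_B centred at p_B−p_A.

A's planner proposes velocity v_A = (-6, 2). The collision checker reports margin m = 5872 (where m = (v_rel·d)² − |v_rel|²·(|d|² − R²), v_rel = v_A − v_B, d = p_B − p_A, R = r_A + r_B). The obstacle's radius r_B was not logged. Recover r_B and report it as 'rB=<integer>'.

m = 5872
d = (6, 16);  v_rel = (2, 10),  |v_rel|² = 104
v_rel×d = (2)·(16) − (10)·(6) = -28
since m = R²·104 − (-28)²:  R² = (784 + 5872) / 104 = 64
R = √64 = 8  ⇒  r_B = 8 − 1 = 7

rB=7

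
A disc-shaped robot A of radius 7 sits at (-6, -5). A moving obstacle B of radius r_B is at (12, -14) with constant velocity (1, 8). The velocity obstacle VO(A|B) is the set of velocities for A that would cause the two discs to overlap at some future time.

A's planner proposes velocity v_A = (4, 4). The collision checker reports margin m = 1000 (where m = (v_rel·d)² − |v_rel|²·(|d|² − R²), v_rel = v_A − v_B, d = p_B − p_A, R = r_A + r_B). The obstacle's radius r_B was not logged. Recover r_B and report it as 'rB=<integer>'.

m = 1000
d = (18, -9);  v_rel = (3, -4),  |v_rel|² = 25
v_rel×d = (3)·(-9) − (-4)·(18) = 45
since m = R²·25 − 45²:  R² = (2025 + 1000) / 25 = 121
R = √121 = 11  ⇒  r_B = 11 − 7 = 4

rB=4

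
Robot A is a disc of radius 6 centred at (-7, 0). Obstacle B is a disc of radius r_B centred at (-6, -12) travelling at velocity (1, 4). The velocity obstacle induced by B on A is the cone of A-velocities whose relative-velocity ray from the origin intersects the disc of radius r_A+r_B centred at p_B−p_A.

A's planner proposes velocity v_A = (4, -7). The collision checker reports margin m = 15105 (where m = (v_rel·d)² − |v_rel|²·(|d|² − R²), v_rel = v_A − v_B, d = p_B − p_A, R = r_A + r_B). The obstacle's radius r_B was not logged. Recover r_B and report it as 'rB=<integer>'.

m = 15105
d = (1, -12);  v_rel = (3, -11),  |v_rel|² = 130
v_rel×d = (3)·(-12) − (-11)·(1) = -25
since m = R²·130 − (-25)²:  R² = (625 + 15105) / 130 = 121
R = √121 = 11  ⇒  r_B = 11 − 6 = 5

rB=5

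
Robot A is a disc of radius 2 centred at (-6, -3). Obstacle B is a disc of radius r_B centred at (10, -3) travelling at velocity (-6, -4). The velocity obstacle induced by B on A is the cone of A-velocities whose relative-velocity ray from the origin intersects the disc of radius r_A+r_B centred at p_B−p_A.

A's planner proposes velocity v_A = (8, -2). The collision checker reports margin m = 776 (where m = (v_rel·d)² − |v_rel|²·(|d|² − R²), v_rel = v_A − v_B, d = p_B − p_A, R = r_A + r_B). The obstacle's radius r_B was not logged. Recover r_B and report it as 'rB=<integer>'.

m = 776
d = (16, 0);  v_rel = (14, 2),  |v_rel|² = 200
v_rel×d = (14)·(0) − (2)·(16) = -32
since m = R²·200 − (-32)²:  R² = (1024 + 776) / 200 = 9
R = √9 = 3  ⇒  r_B = 3 − 2 = 1

rB=1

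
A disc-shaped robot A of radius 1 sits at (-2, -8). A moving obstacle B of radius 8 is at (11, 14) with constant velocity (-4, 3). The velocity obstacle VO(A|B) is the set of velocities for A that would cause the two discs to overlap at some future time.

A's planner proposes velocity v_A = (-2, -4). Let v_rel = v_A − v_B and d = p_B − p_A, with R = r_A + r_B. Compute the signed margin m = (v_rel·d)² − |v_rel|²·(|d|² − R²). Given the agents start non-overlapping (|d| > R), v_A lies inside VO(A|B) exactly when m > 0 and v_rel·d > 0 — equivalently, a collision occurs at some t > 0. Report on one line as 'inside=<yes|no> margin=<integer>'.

d = (13, 22),  |d|² = 653;  R = 1+8 = 9,  c = 653−9² = 572
v_rel = (2, -7),  |v_rel|² = 53;  v_rel·d = (2)·(13) + (-7)·(22) = -128
53·t² + 256·t + 572 = 0  ⇒  m = (-128)² − 53·572 = -13932
m = -13932 < 0,  v_rel·d = -128 < 0  ⇒  outside

inside=no margin=-13932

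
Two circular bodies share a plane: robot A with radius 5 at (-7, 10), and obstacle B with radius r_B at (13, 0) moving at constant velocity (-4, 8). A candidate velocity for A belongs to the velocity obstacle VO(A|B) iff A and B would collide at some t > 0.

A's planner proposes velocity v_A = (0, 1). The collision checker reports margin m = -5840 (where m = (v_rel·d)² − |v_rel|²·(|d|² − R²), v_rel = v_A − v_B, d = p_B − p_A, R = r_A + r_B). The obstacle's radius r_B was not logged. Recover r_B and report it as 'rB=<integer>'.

m = -5840
d = (20, -10);  v_rel = (4, -7),  |v_rel|² = 65
v_rel×d = (4)·(-10) − (-7)·(20) = 100
since m = R²·65 − 100²:  R² = (10000 + -5840) / 65 = 64
R = √64 = 8  ⇒  r_B = 8 − 5 = 3

rB=3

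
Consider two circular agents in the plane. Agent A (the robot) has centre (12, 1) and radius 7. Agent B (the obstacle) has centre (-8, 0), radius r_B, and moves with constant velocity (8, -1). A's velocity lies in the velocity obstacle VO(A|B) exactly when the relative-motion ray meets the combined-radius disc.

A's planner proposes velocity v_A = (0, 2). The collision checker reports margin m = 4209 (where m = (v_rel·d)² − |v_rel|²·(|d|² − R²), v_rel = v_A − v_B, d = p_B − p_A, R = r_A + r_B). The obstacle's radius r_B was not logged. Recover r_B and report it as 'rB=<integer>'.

m = 4209
d = (-20, -1);  v_rel = (-8, 3),  |v_rel|² = 73
v_rel×d = (-8)·(-1) − (3)·(-20) = 68
since m = R²·73 − 68²:  R² = (4624 + 4209) / 73 = 121
R = √121 = 11  ⇒  r_B = 11 − 7 = 4

rB=4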